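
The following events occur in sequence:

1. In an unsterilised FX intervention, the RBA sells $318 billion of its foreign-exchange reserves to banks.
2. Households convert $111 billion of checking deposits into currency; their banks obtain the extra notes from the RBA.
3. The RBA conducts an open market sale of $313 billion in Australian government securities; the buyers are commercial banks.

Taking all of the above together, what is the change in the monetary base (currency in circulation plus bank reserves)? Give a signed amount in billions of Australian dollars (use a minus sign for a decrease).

FX sale $318 billion: RBA balance sheet contracts → −$318B.
Currency withdrawal $111 billion: just a shift between currency and reserves — both are base money → 0.
OMO sale (to banks) $313 billion: RBA balance sheet contracts → −$313B.
Net: −318 + 0 − 313 = -$631 billion.

-$631 billion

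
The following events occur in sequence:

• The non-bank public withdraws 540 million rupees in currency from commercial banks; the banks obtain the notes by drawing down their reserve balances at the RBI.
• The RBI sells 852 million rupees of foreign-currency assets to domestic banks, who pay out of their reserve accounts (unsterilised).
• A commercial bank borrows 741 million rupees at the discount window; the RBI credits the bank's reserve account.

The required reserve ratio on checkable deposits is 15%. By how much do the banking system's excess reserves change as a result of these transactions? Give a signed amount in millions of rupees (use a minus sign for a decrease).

-570 million

Currency withdrawal 540 million rupees: reserves −540M, deposits −540M.
FX sale 852 million rupees: reserves −852M, deposits 0.
Discount-window loan 741 million rupees: reserves +741M, deposits 0.
Totals: Δreserves = −651M, Δdeposits = −540M.
Δrequired reserves = 15% × −540M = −81M.
Δexcess reserves = Δreserves − Δrequired = −651M − (−81M) = -570 million.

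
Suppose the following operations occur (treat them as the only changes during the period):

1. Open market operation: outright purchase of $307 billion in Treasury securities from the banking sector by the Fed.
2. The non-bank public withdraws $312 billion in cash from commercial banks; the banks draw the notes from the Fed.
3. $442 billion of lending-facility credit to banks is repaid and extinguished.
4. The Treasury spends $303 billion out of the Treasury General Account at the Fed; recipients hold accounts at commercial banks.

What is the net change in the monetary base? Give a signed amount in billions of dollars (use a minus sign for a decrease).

+$168 billion

OMO purchase (from banks) $307 billion: Fed balance sheet expands → +$307B.
Currency withdrawal $312 billion: just a shift between currency and reserves — both are base money → 0.
Discount-window repayment $442 billion: Fed balance sheet contracts → −$442B.
Government spending $303 billion: a non-base liability converts back to reserves → +$303B.
Net: 307 + 0 − 442 + 303 = +$168 billion.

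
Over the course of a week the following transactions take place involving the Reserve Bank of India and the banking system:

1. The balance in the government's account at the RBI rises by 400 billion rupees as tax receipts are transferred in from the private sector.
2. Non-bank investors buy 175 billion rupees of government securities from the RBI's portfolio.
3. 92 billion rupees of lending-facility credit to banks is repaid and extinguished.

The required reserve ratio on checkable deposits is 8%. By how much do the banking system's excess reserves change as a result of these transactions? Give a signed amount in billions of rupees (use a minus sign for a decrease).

Government account inflow 400 billion rupees: reserves −400B, deposits −400B.
Asset sale (to non-banks) 175 billion rupees: reserves −175B, deposits −175B.
Discount-window repayment 92 billion rupees: reserves −92B, deposits 0.
Totals: Δreserves = −667B, Δdeposits = −575B.
Δrequired reserves = 8% × −575B = −46B.
Δexcess reserves = Δreserves − Δrequired = −667B − (−46B) = -621 billion.

-621 billion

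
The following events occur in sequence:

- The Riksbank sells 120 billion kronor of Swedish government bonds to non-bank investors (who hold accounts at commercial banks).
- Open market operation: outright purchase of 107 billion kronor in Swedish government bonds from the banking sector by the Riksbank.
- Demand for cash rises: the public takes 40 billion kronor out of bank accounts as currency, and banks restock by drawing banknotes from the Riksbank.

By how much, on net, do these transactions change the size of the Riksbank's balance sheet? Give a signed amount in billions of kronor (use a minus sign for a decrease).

-13 billion

Asset sale (to non-banks) 120 billion kronor: a Riksbank asset is shed → −120B.
OMO purchase (from banks) 107 billion kronor: a Riksbank asset is acquired → +107B.
Currency withdrawal 40 billion kronor: only the composition of liabilities changes → 0.
Net: −120 + 107 + 0 = -13 billion.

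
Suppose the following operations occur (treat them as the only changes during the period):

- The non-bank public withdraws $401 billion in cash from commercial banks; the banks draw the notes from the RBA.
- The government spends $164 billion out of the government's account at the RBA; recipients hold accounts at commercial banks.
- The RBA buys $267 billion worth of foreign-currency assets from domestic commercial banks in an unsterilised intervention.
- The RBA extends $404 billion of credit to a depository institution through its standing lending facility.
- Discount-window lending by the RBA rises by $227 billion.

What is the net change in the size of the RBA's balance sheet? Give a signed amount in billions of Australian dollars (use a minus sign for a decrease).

RBA balance sheet:
  Assets:      Loans to banks +$631B, Foreign assets +$267B
  Liabilities: Bank reserves +$661B, Currency in circulation +$401B, Government deposits −$164B
Commercial banking system:
  Assets:      Reserves at CB +$661B, Foreign assets −$267B
  Liabilities: Checkable deposits −$237B, Borrowings from CB +$631B
Change in total RBA assets = +$898 billion.

+$898 billion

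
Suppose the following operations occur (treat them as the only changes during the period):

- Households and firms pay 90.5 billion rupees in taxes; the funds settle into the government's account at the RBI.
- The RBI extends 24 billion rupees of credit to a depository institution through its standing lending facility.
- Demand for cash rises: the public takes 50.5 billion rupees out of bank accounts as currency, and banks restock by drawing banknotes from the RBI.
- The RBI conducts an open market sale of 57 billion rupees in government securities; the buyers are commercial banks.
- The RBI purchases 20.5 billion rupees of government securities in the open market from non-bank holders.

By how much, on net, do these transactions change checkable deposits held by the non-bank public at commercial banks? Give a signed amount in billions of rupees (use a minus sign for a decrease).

-120.5 billion

Government account inflow 90.5 billion rupees: non-bank counterparties' bank balances fall → −90.5B.
Discount-window loan 24 billion rupees: the counterparty is a bank, so public deposits are unchanged → 0.
Currency withdrawal 50.5 billion rupees: non-bank counterparties' bank balances fall → −50.5B.
OMO sale (to banks) 57 billion rupees: the counterparty is a bank, so public deposits are unchanged → 0.
Asset purchase (from non-banks) 20.5 billion rupees: non-bank counterparties' bank balances rise → +20.5B.
Net: −90.5 + 0 − 50.5 + 0 + 20.5 = -120.5 billion.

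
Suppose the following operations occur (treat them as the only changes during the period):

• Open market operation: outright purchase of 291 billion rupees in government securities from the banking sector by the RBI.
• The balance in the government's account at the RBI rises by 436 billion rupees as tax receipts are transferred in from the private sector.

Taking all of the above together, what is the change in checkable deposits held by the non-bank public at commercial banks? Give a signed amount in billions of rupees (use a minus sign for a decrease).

OMO purchase (from banks) 291 billion rupees: the counterparty is a bank, so public deposits are unchanged → 0.
Government account inflow 436 billion rupees: non-bank counterparties' bank balances fall → −436B.
Net: 0 − 436 = -436 billion.

-436 billion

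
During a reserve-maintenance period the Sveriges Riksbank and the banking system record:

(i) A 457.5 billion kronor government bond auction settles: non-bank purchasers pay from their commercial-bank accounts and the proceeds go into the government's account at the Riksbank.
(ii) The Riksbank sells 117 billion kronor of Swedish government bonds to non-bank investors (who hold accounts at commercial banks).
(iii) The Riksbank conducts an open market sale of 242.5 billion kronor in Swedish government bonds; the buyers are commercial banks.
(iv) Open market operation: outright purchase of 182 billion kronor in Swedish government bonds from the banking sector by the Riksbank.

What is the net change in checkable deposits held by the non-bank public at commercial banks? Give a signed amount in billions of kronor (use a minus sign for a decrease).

Government account inflow 457.5 billion kronor: non-bank counterparties' bank balances fall → −457.5B.
Asset sale (to non-banks) 117 billion kronor: non-bank counterparties' bank balances fall → −117B.
OMO sale (to banks) 242.5 billion kronor: the counterparty is a bank, so public deposits are unchanged → 0.
OMO purchase (from banks) 182 billion kronor: the counterparty is a bank, so public deposits are unchanged → 0.
Net: −457.5 − 117 + 0 + 0 = -574.5 billion.

-574.5 billion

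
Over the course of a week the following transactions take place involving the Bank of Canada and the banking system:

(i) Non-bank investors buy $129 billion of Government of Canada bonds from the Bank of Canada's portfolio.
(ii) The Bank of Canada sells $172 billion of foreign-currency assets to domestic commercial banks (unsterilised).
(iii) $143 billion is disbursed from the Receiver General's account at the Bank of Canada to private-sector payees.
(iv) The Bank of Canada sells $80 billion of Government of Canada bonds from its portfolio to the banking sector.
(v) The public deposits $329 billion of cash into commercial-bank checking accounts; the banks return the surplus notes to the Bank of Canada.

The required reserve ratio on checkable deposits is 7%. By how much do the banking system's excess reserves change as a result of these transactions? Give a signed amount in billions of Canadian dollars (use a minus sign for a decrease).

+$66.99 billion

Asset sale (to non-banks) $129 billion: reserves −$129B, deposits −$129B.
FX sale $172 billion: reserves −$172B, deposits 0.
Government spending $143 billion: reserves +$143B, deposits +$143B.
OMO sale (to banks) $80 billion: reserves −$80B, deposits 0.
Currency deposit $329 billion: reserves +$329B, deposits +$329B.
Totals: Δreserves = +$91B, Δdeposits = +$343B.
Δrequired reserves = 7% × +$343B = +$24.01B.
Δexcess reserves = Δreserves − Δrequired = +$91B − (+$24.01B) = +$66.99 billion.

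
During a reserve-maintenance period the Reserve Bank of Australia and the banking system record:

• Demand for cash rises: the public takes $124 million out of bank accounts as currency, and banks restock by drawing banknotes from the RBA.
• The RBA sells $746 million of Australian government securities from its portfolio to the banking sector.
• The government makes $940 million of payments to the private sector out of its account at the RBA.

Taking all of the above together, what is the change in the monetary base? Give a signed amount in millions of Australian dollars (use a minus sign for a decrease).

+$194 million

Currency withdrawal $124 million: just a shift between currency and reserves — both are base money → 0.
OMO sale (to banks) $746 million: RBA balance sheet contracts → −$746M.
Government spending $940 million: a non-base liability converts back to reserves → +$940M.
Net: 0 − 746 + 940 = +$194 million.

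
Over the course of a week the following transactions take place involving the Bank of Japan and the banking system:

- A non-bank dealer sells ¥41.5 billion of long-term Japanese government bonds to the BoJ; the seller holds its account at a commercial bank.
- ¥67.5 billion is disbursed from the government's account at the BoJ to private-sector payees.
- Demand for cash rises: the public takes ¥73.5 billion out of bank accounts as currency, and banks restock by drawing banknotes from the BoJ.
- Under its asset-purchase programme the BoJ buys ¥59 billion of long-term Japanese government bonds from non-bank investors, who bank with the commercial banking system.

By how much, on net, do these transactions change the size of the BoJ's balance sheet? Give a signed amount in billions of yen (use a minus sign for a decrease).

+¥100.5 billion

Asset purchase (from non-banks) ¥41.5 billion: a BoJ asset is acquired → +¥41.5B.
Government spending ¥67.5 billion: only the composition of liabilities changes → 0.
Currency withdrawal ¥73.5 billion: only the composition of liabilities changes → 0.
Asset purchase (from non-banks) ¥59 billion: a BoJ asset is acquired → +¥59B.
Net: 41.5 + 0 + 0 + 59 = +¥100.5 billion.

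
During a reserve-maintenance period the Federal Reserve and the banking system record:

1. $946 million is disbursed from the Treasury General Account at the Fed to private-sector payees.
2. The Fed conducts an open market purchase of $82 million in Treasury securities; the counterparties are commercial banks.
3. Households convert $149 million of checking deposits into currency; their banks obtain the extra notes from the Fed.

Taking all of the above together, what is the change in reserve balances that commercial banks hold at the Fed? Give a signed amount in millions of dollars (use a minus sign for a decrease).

+$879 million

Government spending $946 million: government payments flow into bank reserve accounts → +$946M.
OMO purchase (from banks) $82 million: the Fed pays by crediting reserve accounts → +$82M.
Currency withdrawal $149 million: banks swap reserves for currency → −$149M.
Net: 946 + 82 − 149 = +$879 million.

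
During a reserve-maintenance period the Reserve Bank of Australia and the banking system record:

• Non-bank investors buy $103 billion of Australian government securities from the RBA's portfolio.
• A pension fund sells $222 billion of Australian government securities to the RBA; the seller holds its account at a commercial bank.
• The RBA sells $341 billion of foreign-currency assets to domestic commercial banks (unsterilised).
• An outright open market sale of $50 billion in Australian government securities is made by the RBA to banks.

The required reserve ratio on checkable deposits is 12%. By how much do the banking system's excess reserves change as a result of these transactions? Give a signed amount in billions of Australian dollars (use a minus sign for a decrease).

Asset sale (to non-banks) $103 billion: reserves −$103B, deposits −$103B.
Asset purchase (from non-banks) $222 billion: reserves +$222B, deposits +$222B.
FX sale $341 billion: reserves −$341B, deposits 0.
OMO sale (to banks) $50 billion: reserves −$50B, deposits 0.
Totals: Δreserves = −$272B, Δdeposits = +$119B.
Δrequired reserves = 12% × +$119B = +$14.28B.
Δexcess reserves = Δreserves − Δrequired = −$272B − (+$14.28B) = -$286.28 billion.

-$286.28 billion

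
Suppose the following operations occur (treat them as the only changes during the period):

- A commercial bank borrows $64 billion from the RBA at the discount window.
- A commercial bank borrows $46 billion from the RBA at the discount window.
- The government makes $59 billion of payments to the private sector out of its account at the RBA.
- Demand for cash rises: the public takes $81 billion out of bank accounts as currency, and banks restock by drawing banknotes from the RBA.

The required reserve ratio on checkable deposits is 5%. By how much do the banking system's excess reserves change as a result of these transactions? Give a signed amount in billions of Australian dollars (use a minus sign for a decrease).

+$89.1 billion

Discount-window loan $64 billion: reserves +$64B, deposits 0.
Discount-window loan $46 billion: reserves +$46B, deposits 0.
Government spending $59 billion: reserves +$59B, deposits +$59B.
Currency withdrawal $81 billion: reserves −$81B, deposits −$81B.
Totals: Δreserves = +$88B, Δdeposits = −$22B.
Δrequired reserves = 5% × −$22B = −$1.1B.
Δexcess reserves = Δreserves − Δrequired = +$88B − (−$1.1B) = +$89.1 billion.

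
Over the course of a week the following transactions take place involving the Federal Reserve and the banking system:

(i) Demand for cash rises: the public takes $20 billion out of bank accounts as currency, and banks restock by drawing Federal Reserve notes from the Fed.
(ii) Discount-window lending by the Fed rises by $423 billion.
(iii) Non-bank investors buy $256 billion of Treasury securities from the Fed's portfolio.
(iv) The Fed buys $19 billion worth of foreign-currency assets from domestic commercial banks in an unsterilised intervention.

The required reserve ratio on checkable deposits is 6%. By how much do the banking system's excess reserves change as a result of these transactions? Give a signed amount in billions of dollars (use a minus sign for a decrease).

Currency withdrawal $20 billion: reserves −$20B, deposits −$20B.
Discount-window loan $423 billion: reserves +$423B, deposits 0.
Asset sale (to non-banks) $256 billion: reserves −$256B, deposits −$256B.
FX purchase $19 billion: reserves +$19B, deposits 0.
Totals: Δreserves = +$166B, Δdeposits = −$276B.
Δrequired reserves = 6% × −$276B = −$16.56B.
Δexcess reserves = Δreserves − Δrequired = +$166B − (−$16.56B) = +$182.56 billion.

+$182.56 billion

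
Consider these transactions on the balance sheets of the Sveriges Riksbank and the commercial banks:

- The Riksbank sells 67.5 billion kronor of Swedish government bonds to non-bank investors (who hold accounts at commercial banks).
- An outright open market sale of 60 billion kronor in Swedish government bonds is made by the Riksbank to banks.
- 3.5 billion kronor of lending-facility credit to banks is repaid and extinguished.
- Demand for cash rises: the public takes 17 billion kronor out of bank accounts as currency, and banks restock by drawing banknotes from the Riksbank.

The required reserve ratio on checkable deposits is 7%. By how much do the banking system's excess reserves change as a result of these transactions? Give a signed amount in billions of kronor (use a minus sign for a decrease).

-142.085 billion

Asset sale (to non-banks) 67.5 billion kronor: reserves −67.5B, deposits −67.5B.
OMO sale (to banks) 60 billion kronor: reserves −60B, deposits 0.
Discount-window repayment 3.5 billion kronor: reserves −3.5B, deposits 0.
Currency withdrawal 17 billion kronor: reserves −17B, deposits −17B.
Totals: Δreserves = −148B, Δdeposits = −84.5B.
Δrequired reserves = 7% × −84.5B = −5.915B.
Δexcess reserves = Δreserves − Δrequired = −148B − (−5.915B) = -142.085 billion.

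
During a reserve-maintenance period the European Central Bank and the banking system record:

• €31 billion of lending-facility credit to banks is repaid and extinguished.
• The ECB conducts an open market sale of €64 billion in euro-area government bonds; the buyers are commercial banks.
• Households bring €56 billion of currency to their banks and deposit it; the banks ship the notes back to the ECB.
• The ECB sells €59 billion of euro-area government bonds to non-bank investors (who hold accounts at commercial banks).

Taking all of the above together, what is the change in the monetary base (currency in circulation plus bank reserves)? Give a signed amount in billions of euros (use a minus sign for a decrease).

ECB balance sheet:
  Assets:      Securities −€123B, Loans to banks −€31B
  Liabilities: Bank reserves −€98B, Currency in circulation −€56B
Commercial banking system:
  Assets:      Reserves at CB −€98B, Securities +€64B
  Liabilities: Checkable deposits −€3B, Borrowings from CB −€31B
Monetary base = currency + reserves: −€56B + (−€98B) = -€154 billion.

-€154 billion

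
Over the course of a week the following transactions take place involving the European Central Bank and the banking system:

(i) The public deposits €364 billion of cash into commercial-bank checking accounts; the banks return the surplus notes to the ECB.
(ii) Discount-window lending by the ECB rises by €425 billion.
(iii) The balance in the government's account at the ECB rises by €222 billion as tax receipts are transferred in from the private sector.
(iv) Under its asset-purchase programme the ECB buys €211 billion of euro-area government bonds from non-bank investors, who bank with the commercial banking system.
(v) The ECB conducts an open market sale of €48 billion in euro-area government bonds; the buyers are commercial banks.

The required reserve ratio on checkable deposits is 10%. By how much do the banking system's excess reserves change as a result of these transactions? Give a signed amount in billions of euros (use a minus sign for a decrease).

+€694.7 billion

Currency deposit €364 billion: reserves +€364B, deposits +€364B.
Discount-window loan €425 billion: reserves +€425B, deposits 0.
Government account inflow €222 billion: reserves −€222B, deposits −€222B.
Asset purchase (from non-banks) €211 billion: reserves +€211B, deposits +€211B.
OMO sale (to banks) €48 billion: reserves −€48B, deposits 0.
Totals: Δreserves = +€730B, Δdeposits = +€353B.
Δrequired reserves = 10% × +€353B = +€35.3B.
Δexcess reserves = Δreserves − Δrequired = +€730B − (+€35.3B) = +€694.7 billion.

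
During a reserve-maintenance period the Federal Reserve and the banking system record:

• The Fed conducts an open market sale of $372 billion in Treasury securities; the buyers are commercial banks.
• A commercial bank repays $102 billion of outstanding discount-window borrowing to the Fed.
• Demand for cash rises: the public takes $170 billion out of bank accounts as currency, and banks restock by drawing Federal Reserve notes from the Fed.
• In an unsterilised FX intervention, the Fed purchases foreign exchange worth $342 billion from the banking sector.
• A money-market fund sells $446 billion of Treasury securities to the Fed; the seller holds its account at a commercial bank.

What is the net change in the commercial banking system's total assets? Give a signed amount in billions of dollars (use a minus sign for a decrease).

+$174 billion

OMO sale (to banks) $372 billion: just an asset swap on bank balance sheets → 0.
Discount-window repayment $102 billion: bank balance sheets shrink → −$102B.
Currency withdrawal $170 billion: bank balance sheets shrink → −$170B.
FX purchase $342 billion: just an asset swap on bank balance sheets → 0.
Asset purchase (from non-banks) $446 billion: bank balance sheets expand → +$446B.
Net: 0 − 102 − 170 + 0 + 446 = +$174 billion.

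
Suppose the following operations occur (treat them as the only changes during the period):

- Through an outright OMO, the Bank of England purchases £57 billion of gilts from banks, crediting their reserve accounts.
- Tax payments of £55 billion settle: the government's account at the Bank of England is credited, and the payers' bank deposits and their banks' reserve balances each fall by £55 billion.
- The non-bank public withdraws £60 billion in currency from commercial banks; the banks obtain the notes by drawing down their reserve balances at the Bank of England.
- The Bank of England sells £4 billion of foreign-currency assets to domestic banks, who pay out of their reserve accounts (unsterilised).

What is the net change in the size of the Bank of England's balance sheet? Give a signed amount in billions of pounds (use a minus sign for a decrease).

+£53 billion

Bank of England balance sheet:
  Assets:      Securities +£57B, Foreign assets −£4B
  Liabilities: Bank reserves −£62B, Currency in circulation +£60B, Government deposits +£55B
Change in total Bank of England assets = +£53 billion.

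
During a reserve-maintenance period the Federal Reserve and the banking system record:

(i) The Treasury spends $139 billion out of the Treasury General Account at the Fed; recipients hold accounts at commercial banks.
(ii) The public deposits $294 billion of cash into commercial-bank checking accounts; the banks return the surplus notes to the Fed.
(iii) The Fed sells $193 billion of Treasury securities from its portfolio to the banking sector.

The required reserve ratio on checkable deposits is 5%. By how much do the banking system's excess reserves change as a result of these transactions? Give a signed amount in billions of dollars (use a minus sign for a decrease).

+$218.35 billion

Government spending $139 billion: reserves +$139B, deposits +$139B.
Currency deposit $294 billion: reserves +$294B, deposits +$294B.
OMO sale (to banks) $193 billion: reserves −$193B, deposits 0.
Totals: Δreserves = +$240B, Δdeposits = +$433B.
Δrequired reserves = 5% × +$433B = +$21.65B.
Δexcess reserves = Δreserves − Δrequired = +$240B − (+$21.65B) = +$218.35 billion.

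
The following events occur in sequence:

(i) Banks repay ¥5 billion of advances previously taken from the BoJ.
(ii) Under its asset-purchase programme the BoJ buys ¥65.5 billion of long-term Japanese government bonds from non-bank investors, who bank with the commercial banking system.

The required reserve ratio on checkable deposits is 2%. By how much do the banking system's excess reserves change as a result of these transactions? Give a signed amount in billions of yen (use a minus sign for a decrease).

+¥59.19 billion

Discount-window repayment ¥5 billion: reserves −¥5B, deposits 0.
Asset purchase (from non-banks) ¥65.5 billion: reserves +¥65.5B, deposits +¥65.5B.
Totals: Δreserves = +¥60.5B, Δdeposits = +¥65.5B.
Δrequired reserves = 2% × +¥65.5B = +¥1.31B.
Δexcess reserves = Δreserves − Δrequired = +¥60.5B − (+¥1.31B) = +¥59.19 billion.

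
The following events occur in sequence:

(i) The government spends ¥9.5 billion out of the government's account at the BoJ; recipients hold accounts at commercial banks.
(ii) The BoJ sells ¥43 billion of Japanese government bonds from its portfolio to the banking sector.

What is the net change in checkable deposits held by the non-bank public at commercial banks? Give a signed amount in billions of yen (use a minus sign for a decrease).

BoJ balance sheet:
  Assets:      Securities −¥43B
  Liabilities: Bank reserves −¥33.5B, Government deposits −¥9.5B
Commercial banking system:
  Assets:      Reserves at CB −¥33.5B, Securities +¥43B
  Liabilities: Checkable deposits +¥9.5B
So the change in checkable deposits held by the non-bank public at commercial banks is +¥9.5 billion.

+¥9.5 billion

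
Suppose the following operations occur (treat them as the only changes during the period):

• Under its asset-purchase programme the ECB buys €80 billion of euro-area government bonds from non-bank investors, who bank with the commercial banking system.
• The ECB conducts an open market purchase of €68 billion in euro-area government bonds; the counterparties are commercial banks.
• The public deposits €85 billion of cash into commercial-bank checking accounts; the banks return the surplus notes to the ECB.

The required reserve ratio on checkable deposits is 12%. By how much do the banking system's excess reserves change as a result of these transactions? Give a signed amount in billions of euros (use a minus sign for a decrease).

+€213.2 billion

Asset purchase (from non-banks) €80 billion: reserves +€80B, deposits +€80B.
OMO purchase (from banks) €68 billion: reserves +€68B, deposits 0.
Currency deposit €85 billion: reserves +€85B, deposits +€85B.
Totals: Δreserves = +€233B, Δdeposits = +€165B.
Δrequired reserves = 12% × +€165B = +€19.8B.
Δexcess reserves = Δreserves − Δrequired = +€233B − (+€19.8B) = +€213.2 billion.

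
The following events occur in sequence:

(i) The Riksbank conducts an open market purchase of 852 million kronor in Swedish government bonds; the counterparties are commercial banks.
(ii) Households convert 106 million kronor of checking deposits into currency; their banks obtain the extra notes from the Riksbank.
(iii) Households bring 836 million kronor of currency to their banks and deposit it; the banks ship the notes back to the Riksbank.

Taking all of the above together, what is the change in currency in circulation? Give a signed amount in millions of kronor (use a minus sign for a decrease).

-730 million

OMO purchase (from banks) 852 million kronor: no currency enters or leaves circulation → 0.
Currency withdrawal 106 million kronor: notes leave the central bank → +106M.
Currency deposit 836 million kronor: notes return to the central bank → −836M.
Net: 0 + 106 − 836 = -730 million.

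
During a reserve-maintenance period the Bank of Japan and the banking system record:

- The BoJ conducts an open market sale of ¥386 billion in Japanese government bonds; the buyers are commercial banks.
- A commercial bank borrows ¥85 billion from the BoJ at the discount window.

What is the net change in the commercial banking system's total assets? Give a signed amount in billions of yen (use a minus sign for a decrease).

BoJ balance sheet:
  Assets:      Securities −¥386B, Loans to banks +¥85B
  Liabilities: Bank reserves −¥301B
Commercial banking system:
  Assets:      Reserves at CB −¥301B, Securities +¥386B
  Liabilities: Borrowings from CB +¥85B
Change in total bank assets = +¥85 billion.

+¥85 billion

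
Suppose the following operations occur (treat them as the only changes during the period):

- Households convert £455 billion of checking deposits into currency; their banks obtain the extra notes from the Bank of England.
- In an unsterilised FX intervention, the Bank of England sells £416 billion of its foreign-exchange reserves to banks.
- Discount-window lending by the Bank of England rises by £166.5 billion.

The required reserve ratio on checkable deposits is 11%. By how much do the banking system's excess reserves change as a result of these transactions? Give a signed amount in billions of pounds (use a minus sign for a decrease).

Currency withdrawal £455 billion: reserves −£455B, deposits −£455B.
FX sale £416 billion: reserves −£416B, deposits 0.
Discount-window loan £166.5 billion: reserves +£166.5B, deposits 0.
Totals: Δreserves = −£704.5B, Δdeposits = −£455B.
Δrequired reserves = 11% × −£455B = −£50.05B.
Δexcess reserves = Δreserves − Δrequired = −£704.5B − (−£50.05B) = -£654.45 billion.

-£654.45 billion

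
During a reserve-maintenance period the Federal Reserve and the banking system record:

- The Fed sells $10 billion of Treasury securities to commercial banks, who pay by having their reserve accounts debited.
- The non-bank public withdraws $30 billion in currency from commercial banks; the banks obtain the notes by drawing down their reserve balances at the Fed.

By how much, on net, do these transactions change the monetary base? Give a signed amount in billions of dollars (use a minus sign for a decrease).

-$10 billion

Fed balance sheet:
  Assets:      Securities −$10B
  Liabilities: Bank reserves −$40B, Currency in circulation +$30B
Monetary base = currency + reserves: +$30B + (−$40B) = -$10 billion.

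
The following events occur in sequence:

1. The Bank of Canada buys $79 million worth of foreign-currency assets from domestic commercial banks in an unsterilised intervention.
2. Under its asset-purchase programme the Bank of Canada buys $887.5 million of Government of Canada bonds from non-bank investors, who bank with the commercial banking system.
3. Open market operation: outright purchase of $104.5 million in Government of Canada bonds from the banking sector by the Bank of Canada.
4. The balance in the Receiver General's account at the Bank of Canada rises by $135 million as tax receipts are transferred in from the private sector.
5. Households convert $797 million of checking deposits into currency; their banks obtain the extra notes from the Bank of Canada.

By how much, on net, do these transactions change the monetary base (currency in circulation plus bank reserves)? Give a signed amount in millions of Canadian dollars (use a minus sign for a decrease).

FX purchase $79 million: Bank of Canada balance sheet expands → +$79M.
Asset purchase (from non-banks) $887.5 million: Bank of Canada balance sheet expands → +$887.5M.
OMO purchase (from banks) $104.5 million: Bank of Canada balance sheet expands → +$104.5M.
Government account inflow $135 million: reserves shift to a non-base liability → −$135M.
Currency withdrawal $797 million: just a shift between currency and reserves — both are base money → 0.
Net: 79 + 887.5 + 104.5 − 135 + 0 = +$936 million.

+$936 million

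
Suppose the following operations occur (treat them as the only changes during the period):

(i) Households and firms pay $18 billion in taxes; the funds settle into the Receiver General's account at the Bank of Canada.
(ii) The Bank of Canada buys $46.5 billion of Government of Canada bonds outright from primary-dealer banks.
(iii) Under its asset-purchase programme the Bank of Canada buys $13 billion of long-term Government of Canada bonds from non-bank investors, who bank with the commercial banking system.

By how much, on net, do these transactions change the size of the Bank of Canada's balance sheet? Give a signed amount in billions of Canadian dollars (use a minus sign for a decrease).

Bank of Canada balance sheet:
  Assets:      Securities +$59.5B
  Liabilities: Bank reserves +$41.5B, Government deposits +$18B
Commercial banking system:
  Assets:      Reserves at CB +$41.5B, Securities −$46.5B
  Liabilities: Checkable deposits −$5B
Change in total Bank of Canada assets = +$59.5 billion.

+$59.5 billion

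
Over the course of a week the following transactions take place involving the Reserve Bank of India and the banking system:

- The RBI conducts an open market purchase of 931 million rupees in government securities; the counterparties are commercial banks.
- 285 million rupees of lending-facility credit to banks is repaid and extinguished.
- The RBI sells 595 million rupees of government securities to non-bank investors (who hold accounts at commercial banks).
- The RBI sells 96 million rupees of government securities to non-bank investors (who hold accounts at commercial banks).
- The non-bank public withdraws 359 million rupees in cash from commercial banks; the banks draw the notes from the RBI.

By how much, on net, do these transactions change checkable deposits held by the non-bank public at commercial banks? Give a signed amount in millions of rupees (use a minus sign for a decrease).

OMO purchase (from banks) 931 million rupees: the counterparty is a bank, so public deposits are unchanged → 0.
Discount-window repayment 285 million rupees: the counterparty is a bank, so public deposits are unchanged → 0.
Asset sale (to non-banks) 595 million rupees: non-bank counterparties' bank balances fall → −595M.
Asset sale (to non-banks) 96 million rupees: non-bank counterparties' bank balances fall → −96M.
Currency withdrawal 359 million rupees: non-bank counterparties' bank balances fall → −359M.
Net: 0 + 0 − 595 − 96 − 359 = -1050 million.

-1050 million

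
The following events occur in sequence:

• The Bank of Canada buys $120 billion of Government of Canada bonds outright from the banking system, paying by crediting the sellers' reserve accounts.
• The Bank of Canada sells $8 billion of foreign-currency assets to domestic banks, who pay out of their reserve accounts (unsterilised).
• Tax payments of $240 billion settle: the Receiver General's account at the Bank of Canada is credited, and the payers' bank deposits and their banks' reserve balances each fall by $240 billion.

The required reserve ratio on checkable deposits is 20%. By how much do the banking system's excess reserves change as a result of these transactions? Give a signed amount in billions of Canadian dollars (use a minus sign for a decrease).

-$80 billion

OMO purchase (from banks) $120 billion: reserves +$120B, deposits 0.
FX sale $8 billion: reserves −$8B, deposits 0.
Government account inflow $240 billion: reserves −$240B, deposits −$240B.
Totals: Δreserves = −$128B, Δdeposits = −$240B.
Δrequired reserves = 20% × −$240B = −$48B.
Δexcess reserves = Δreserves − Δrequired = −$128B − (−$48B) = -$80 billion.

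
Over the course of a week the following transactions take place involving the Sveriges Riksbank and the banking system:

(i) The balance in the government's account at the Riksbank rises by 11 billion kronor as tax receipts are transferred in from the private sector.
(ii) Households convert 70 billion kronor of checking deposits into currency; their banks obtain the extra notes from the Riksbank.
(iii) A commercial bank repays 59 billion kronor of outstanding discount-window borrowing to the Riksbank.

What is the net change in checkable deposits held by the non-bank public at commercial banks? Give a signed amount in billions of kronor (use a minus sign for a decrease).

Riksbank balance sheet:
  Assets:      Loans to banks −59B
  Liabilities: Bank reserves −140B, Currency in circulation +70B, Government deposits +11B
Commercial banking system:
  Assets:      Reserves at CB −140B
  Liabilities: Checkable deposits −81B, Borrowings from CB −59B
So the change in checkable deposits held by the non-bank public at commercial banks is -81 billion.

-81 billion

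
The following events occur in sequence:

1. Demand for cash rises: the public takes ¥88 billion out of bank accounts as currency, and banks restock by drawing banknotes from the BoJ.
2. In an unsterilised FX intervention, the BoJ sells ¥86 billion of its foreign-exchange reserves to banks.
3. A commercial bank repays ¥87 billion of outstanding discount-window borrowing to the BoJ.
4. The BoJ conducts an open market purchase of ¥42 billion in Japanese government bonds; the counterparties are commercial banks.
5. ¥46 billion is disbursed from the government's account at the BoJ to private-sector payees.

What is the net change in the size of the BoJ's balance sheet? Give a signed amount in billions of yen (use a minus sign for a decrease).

-¥131 billion

BoJ balance sheet:
  Assets:      Securities +¥42B, Loans to banks −¥87B, Foreign assets −¥86B
  Liabilities: Bank reserves −¥173B, Currency in circulation +¥88B, Government deposits −¥46B
Change in total BoJ assets = -¥131 billion.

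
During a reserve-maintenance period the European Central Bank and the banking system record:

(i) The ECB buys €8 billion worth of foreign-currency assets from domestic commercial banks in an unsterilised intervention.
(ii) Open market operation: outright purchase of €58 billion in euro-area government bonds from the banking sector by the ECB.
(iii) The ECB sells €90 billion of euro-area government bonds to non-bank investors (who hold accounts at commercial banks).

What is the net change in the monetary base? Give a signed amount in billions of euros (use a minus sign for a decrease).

FX purchase €8 billion: ECB balance sheet expands → +€8B.
OMO purchase (from banks) €58 billion: ECB balance sheet expands → +€58B.
Asset sale (to non-banks) €90 billion: ECB balance sheet contracts → −€90B.
Net: 8 + 58 − 90 = -€24 billion.

-€24 billion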